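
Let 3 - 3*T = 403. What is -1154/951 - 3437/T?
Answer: 9344161/380400 ≈ 24.564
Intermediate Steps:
T = -400/3 (T = 1 - ⅓*403 = 1 - 403/3 = -400/3 ≈ -133.33)
-1154/951 - 3437/T = -1154/951 - 3437/(-400/3) = -1154*1/951 - 3437*(-3/400) = -1154/951 + 10311/400 = 9344161/380400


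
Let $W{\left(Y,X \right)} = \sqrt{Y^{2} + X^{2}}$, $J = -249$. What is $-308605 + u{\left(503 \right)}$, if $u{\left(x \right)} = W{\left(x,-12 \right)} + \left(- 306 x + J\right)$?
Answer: $-462772 + \sqrt{253153} \approx -4.6227 \cdot 10^{5}$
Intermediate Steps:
$W{\left(Y,X \right)} = \sqrt{X^{2} + Y^{2}}$
$u{\left(x \right)} = -249 + \sqrt{144 + x^{2}} - 306 x$ ($u{\left(x \right)} = \sqrt{\left(-12\right)^{2} + x^{2}} - \left(249 + 306 x\right) = \sqrt{144 + x^{2}} - \left(249 + 306 x\right) = -249 + \sqrt{144 + x^{2}} - 306 x$)
$-308605 + u{\left(503 \right)} = -308605 - \left(154167 - \sqrt{144 + 503^{2}}\right) = -308605 - \left(154167 - \sqrt{144 + 253009}\right) = -308605 - \left(154167 - \sqrt{253153}\right) = -462772 + \sqrt{253153}$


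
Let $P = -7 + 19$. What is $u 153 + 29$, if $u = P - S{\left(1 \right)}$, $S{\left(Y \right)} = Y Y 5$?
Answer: $1100$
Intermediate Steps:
$P = 12$
$S{\left(Y \right)} = 5 Y^{2}$ ($S{\left(Y \right)} = Y^{2} \cdot 5 = 5 Y^{2}$)
$u = 7$ ($u = 12 - 5 \cdot 1^{2} = 12 - 5 \cdot 1 = 12 - 5 = 7$)
$u 153 + 29 = 7 \cdot 153 + 29 = 1071 + 29 = 1100$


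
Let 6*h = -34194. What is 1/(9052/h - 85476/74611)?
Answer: -425208089/1162506496 ≈ -0.36577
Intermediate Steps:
h = -5699 (h = (⅙)*(-34194) = -5699)
1/(9052/h - 85476/74611) = 1/(9052/(-5699) - 85476/74611) = 1/(9052*(-1/5699) - 85476*1/74611) = 1/(-9052/5699 - 85476/74611) = 1/(-1162506496/425208089) = -425208089/1162506496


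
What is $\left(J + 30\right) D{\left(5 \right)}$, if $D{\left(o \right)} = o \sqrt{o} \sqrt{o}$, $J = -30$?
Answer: $0$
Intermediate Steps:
$D{\left(o \right)} = o^{2}$ ($D{\left(o \right)} = o^{\frac{3}{2}} \sqrt{o} = o^{2}$)
$\left(J + 30\right) D{\left(5 \right)} = \left(-30 + 30\right) 5^{2} = 0 \cdot 25 = 0$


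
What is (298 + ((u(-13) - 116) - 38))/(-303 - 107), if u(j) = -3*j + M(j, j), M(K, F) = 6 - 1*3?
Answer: -93/205 ≈ -0.45366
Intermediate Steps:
M(K, F) = 3 (M(K, F) = 6 - 3 = 3)
u(j) = 3 - 3*j (u(j) = -3*j + 3 = 3 - 3*j)
(298 + ((u(-13) - 116) - 38))/(-303 - 107) = (298 + (((3 - 3*(-13)) - 116) - 38))/(-303 - 107) = (298 + (((3 + 39) - 116) - 38))/(-410) = (298 + ((42 - 116) - 38))*(-1/410) = (298 + (-74 - 38))*(-1/410) = (298 - 112)*(-1/410) = 186*(-1/410) = -93/205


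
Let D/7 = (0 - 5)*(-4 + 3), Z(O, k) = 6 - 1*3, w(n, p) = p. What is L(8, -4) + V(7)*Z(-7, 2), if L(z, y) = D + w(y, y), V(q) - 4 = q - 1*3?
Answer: 55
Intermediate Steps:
V(q) = 1 + q (V(q) = 4 + (q - 1*3) = 4 + (q - 3) = 4 + (-3 + q) = 1 + q)
Z(O, k) = 3 (Z(O, k) = 6 - 3 = 3)
D = 35 (D = 7*((0 - 5)*(-4 + 3)) = 7*(-5*(-1)) = 7*5 = 35)
L(z, y) = 35 + y
L(8, -4) + V(7)*Z(-7, 2) = (35 - 4) + (1 + 7)*3 = 31 + 8*3 = 31 + 24 = 55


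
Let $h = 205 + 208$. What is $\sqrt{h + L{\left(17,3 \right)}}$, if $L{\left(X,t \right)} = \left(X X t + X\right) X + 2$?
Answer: $\sqrt{15443} \approx 124.27$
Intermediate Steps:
$L{\left(X,t \right)} = 2 + X \left(X + t X^{2}\right)$ ($L{\left(X,t \right)} = \left(X^{2} t + X\right) X + 2 = \left(t X^{2} + X\right) X + 2 = \left(X + t X^{2}\right) X + 2 = X \left(X + t X^{2}\right) + 2 = 2 + X \left(X + t X^{2}\right)$)
$h = 413$
$\sqrt{h + L{\left(17,3 \right)}} = \sqrt{413 + \left(2 + 17^{2} + 3 \cdot 17^{3}\right)} = \sqrt{413 + \left(2 + 289 + 3 \cdot 4913\right)} = \sqrt{413 + \left(2 + 289 + 14739\right)} = \sqrt{413 + 15030} = \sqrt{15443}$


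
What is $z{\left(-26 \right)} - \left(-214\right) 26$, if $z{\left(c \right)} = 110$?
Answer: $5674$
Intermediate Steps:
$z{\left(-26 \right)} - \left(-214\right) 26 = 110 - \left(-214\right) 26 = 110 - -5564 = 110 + 5564 = 5674$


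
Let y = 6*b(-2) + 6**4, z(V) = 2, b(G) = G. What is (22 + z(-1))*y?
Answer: 30816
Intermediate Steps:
y = 1284 (y = 6*(-2) + 6**4 = -12 + 1296 = 1284)
(22 + z(-1))*y = (22 + 2)*1284 = 24*1284 = 30816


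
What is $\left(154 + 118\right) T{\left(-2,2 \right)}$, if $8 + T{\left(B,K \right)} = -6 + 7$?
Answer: $-1904$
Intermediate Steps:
$T{\left(B,K \right)} = -7$ ($T{\left(B,K \right)} = -8 + \left(-6 + 7\right) = -8 + 1 = -7$)
$\left(154 + 118\right) T{\left(-2,2 \right)} = \left(154 + 118\right) \left(-7\right) = 272 \left(-7\right) = -1904$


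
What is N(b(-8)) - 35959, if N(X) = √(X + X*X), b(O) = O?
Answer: -35959 + 2*√14 ≈ -35952.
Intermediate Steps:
N(X) = √(X + X²)
N(b(-8)) - 35959 = √(-8*(1 - 8)) - 35959 = √(-8*(-7)) - 35959 = √56 - 35959 = 2*√14 - 35959 = -35959 + 2*√14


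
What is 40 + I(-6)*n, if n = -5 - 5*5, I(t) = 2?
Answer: -20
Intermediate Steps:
n = -30 (n = -5 - 25 = -30)
40 + I(-6)*n = 40 + 2*(-30) = 40 - 60 = -20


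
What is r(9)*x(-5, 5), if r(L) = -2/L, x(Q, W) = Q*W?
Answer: 50/9 ≈ 5.5556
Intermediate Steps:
r(9)*x(-5, 5) = (-2/9)*(-5*5) = -2*⅑*(-25) = -2/9*(-25) = 50/9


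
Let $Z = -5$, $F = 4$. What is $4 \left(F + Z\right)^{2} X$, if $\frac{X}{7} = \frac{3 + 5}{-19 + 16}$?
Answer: $- \frac{224}{3} \approx -74.667$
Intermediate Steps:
$X = - \frac{56}{3}$ ($X = 7 \frac{3 + 5}{-19 + 16} = 7 \frac{8}{-3} = 7 \cdot 8 \left(- \frac{1}{3}\right) = 7 \left(- \frac{8}{3}\right) = - \frac{56}{3} \approx -18.667$)
$4 \left(F + Z\right)^{2} X = 4 \left(4 - 5\right)^{2} \left(- \frac{56}{3}\right) = 4 \left(-1\right)^{2} \left(- \frac{56}{3}\right) = 4 \cdot 1 \left(- \frac{56}{3}\right) = 4 \left(- \frac{56}{3}\right) = - \frac{224}{3}$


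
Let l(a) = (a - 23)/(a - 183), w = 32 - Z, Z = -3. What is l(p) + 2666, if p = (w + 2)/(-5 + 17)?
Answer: 5756133/2159 ≈ 2666.1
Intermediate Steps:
w = 35 (w = 32 - 1*(-3) = 32 + 3 = 35)
p = 37/12 (p = (35 + 2)/(-5 + 17) = 37/12 ≈ 3.0833)
l(a) = (-23 + a)/(-183 + a)
l(p) + 2666 = (-23 + 37/12)/(-183 + 37/12) + 2666 = -239/12/(-2159/12) + 2666 = -12/2159*(-239/12) + 2666 = 239/2159 + 2666 = 5756133/2159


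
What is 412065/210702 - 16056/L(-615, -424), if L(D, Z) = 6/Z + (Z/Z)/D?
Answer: 147026823358755/144471338 ≈ 1.0177e+6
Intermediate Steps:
L(D, Z) = 1/D + 6/Z (L(D, Z) = 6/Z + 1/D = 1/D + 6/Z)
412065/210702 - 16056/L(-615, -424) = 412065/210702 - 16056/(1/(-615) + 6/(-424)) = 412065*(1/210702) - 16056/(-1/615 + 6*(-1/424)) = 137355/70234 - 16056/(-1/615 - 3/212) = 137355/70234 - 16056/(-2057/130380) = 137355/70234 - 16056*(-130380/2057) = 137355/70234 + 2093381280/2057 = 147026823358755/144471338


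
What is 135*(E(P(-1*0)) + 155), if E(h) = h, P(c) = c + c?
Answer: 20925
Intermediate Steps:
P(c) = 2*c
135*(E(P(-1*0)) + 155) = 135*(2*(-1*0) + 155) = 135*(2*0 + 155) = 135*(0 + 155) = 135*155 = 20925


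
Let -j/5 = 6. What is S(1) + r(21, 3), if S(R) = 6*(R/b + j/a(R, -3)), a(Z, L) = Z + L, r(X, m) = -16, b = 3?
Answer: 76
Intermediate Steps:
j = -30 (j = -5*6 = -30)
a(Z, L) = L + Z
S(R) = -180/(-3 + R) + 2*R (S(R) = 6*(R/3 - 30/(-3 + R)) = 6*(-30/(-3 + R) + R/3) = -180/(-3 + R) + 2*R)
S(1) + r(21, 3) = 2*(-90 + 1*(-3 + 1))/(-3 + 1) - 16 = 2*(-90 + 1*(-2))/(-2) - 16 = 2*(-½)*(-90 - 2) - 16 = 2*(-½)*(-92) - 16 = 92 - 16 = 76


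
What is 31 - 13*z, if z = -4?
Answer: 83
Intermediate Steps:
31 - 13*z = 31 - 13*(-4) = 31 + 52 = 83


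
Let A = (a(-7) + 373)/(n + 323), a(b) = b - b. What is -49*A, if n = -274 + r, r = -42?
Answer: -2611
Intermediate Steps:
a(b) = 0
n = -316 (n = -274 - 42 = -316)
A = 373/7 (A = (0 + 373)/(-316 + 323) = 373/7 ≈ 53.286)
-49*A = -49*373/7 = -2611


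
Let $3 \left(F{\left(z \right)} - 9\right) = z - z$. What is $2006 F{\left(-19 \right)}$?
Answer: $18054$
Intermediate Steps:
$F{\left(z \right)} = 9$ ($F{\left(z \right)} = 9 + \frac{z - z}{3} = 9 + \frac{1}{3} \cdot 0 = 9 + 0 = 9$)
$2006 F{\left(-19 \right)} = 2006 \cdot 9 = 18054$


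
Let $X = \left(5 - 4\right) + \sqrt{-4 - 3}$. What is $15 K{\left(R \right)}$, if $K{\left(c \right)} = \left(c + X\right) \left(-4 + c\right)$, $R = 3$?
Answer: $-60 - 15 i \sqrt{7} \approx -60.0 - 39.686 i$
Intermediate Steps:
$X = 1 + i \sqrt{7}$ ($X = 1 + \sqrt{-7} = 1 + i \sqrt{7} \approx 1.0 + 2.6458 i$)
$K{\left(c \right)} = \left(-4 + c\right) \left(1 + c + i \sqrt{7}\right)$ ($K{\left(c \right)} = \left(c + \left(1 + i \sqrt{7}\right)\right) \left(-4 + c\right) = \left(1 + c + i \sqrt{7}\right) \left(-4 + c\right) = \left(-4 + c\right) \left(1 + c + i \sqrt{7}\right)$)
$15 K{\left(R \right)} = 15 \left(-4 + 3^{2} - 9 - 4 i \sqrt{7} + i 3 \sqrt{7}\right) = 15 \left(-4 + 9 - 9 - 4 i \sqrt{7} + 3 i \sqrt{7}\right) = 15 \left(-4 - i \sqrt{7}\right) = -60 - 15 i \sqrt{7}$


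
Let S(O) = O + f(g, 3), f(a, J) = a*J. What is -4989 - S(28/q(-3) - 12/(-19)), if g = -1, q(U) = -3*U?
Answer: -853246/171 ≈ -4989.7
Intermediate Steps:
f(a, J) = J*a
S(O) = -3 + O (S(O) = O + 3*(-1) = O - 3 = -3 + O)
-4989 - S(28/q(-3) - 12/(-19)) = -4989 - (-3 + (28/((-3*(-3))) - 12/(-19))) = -4989 - (-3 + (28/9 - 12*(-1/19))) = -4989 - (-3 + (28*(⅑) + 12/19)) = -4989 - (-3 + (28/9 + 12/19)) = -4989 - (-3 + 640/171) = -4989 - 1*127/171 = -4989 - 127/171 = -853246/171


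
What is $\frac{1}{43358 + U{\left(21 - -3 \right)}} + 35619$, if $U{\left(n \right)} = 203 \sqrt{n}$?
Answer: $\frac{4780393294855}{134209082} - \frac{29 \sqrt{6}}{134209082} \approx 35619.0$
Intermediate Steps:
$\frac{1}{43358 + U{\left(21 - -3 \right)}} + 35619 = \frac{1}{43358 + 203 \sqrt{21 - -3}} + 35619 = \frac{1}{43358 + 203 \sqrt{21 + 3}} + 35619 = \frac{1}{43358 + 203 \sqrt{24}} + 35619 = \frac{1}{43358 + 203 \cdot 2 \sqrt{6}} + 35619 = \frac{1}{43358 + 406 \sqrt{6}} + 35619 = 35619 + \frac{1}{43358 + 406 \sqrt{6}}$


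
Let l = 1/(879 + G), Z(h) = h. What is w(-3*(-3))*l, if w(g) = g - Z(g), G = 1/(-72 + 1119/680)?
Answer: 0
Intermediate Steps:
G = -680/47841 (G = 1/(-72 + 1119*(1/680)) = 1/(-72 + 1119/680) = 1/(-47841/680) = -680/47841 ≈ -0.014214)
l = 47841/42051559 (l = 1/(879 - 680/47841) = 1/(42051559/47841) = 47841/42051559 ≈ 0.0011377)
w(g) = 0 (w(g) = g - g = 0)
w(-3*(-3))*l = 0*(47841/42051559) = 0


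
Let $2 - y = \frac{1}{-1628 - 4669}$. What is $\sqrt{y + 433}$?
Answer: $\frac{2 \sqrt{4312179303}}{6297} \approx 20.857$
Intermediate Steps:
$y = \frac{12595}{6297}$ ($y = 2 - \frac{1}{-1628 - 4669} = 2 - \frac{1}{-6297} = 2 - - \frac{1}{6297} = 2 + \frac{1}{6297} = \frac{12595}{6297} \approx 2.0002$)
$\sqrt{y + 433} = \sqrt{\frac{12595}{6297} + 433} = \sqrt{\frac{2739196}{6297}} = \frac{2 \sqrt{4312179303}}{6297}$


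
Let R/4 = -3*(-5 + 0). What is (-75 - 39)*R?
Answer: -6840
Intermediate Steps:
R = 60 (R = 4*(-3*(-5 + 0)) = 4*(-3*(-5)) = 4*15 = 60)
(-75 - 39)*R = (-75 - 39)*60 = -114*60 = -6840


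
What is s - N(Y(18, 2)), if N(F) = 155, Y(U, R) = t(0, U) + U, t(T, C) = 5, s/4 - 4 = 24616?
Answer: 98325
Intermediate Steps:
s = 98480 (s = 16 + 4*24616 = 16 + 98464 = 98480)
Y(U, R) = 5 + U
s - N(Y(18, 2)) = 98480 - 1*155 = 98480 - 155 = 98325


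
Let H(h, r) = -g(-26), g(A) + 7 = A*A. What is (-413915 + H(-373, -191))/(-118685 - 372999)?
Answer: 103646/122921 ≈ 0.84319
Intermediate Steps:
g(A) = -7 + A**2 (g(A) = -7 + A*A = -7 + A**2)
H(h, r) = -669 (H(h, r) = -(-7 + (-26)**2) = -(-7 + 676) = -1*669 = -669)
(-413915 + H(-373, -191))/(-118685 - 372999) = (-413915 - 669)/(-118685 - 372999) = -414584/(-491684) = -414584*(-1/491684) = 103646/122921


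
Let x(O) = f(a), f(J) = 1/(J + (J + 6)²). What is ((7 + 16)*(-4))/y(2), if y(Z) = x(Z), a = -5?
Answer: 368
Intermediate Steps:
f(J) = 1/(J + (6 + J)²)
x(O) = -¼ (x(O) = 1/(-5 + (6 - 5)²) = 1/(-5 + 1²) = 1/(-5 + 1) = 1/(-4) = -¼)
y(Z) = -¼
((7 + 16)*(-4))/y(2) = ((7 + 16)*(-4))/(-¼) = (23*(-4))*(-4) = -92*(-4) = 368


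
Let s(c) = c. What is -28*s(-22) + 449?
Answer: 1065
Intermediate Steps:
-28*s(-22) + 449 = -28*(-22) + 449 = 616 + 449 = 1065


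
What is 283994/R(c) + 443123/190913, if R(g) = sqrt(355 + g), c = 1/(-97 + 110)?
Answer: 443123/190913 + 141997*sqrt(15002)/1154 ≈ 15074.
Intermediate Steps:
c = 1/13 ≈ 0.076923
283994/R(c) + 443123/190913 = 283994/(sqrt(355 + 1/13)) + 443123/190913 = 283994/(sqrt(4616/13)) + 443123*(1/190913) = 283994/((2*sqrt(15002)/13)) + 443123/190913 = 283994*(sqrt(15002)/2308) + 443123/190913 = 141997*sqrt(15002)/1154 + 443123/190913 = 443123/190913 + 141997*sqrt(15002)/1154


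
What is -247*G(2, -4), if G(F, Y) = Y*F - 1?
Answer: 2223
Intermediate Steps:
G(F, Y) = -1 + F*Y (G(F, Y) = F*Y - 1 = -1 + F*Y)
-247*G(2, -4) = -247*(-1 + 2*(-4)) = -247*(-1 - 8) = -247*(-9) = 2223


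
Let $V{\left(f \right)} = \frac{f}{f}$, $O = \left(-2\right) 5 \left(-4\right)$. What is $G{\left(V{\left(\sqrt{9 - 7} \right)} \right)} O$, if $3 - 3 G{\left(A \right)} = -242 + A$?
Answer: $\frac{9760}{3} \approx 3253.3$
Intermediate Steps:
$O = 40$ ($O = \left(-10\right) \left(-4\right) = 40$)
$V{\left(f \right)} = 1$
$G{\left(A \right)} = \frac{245}{3} - \frac{A}{3}$ ($G{\left(A \right)} = 1 - \frac{-242 + A}{3} = 1 - \left(- \frac{242}{3} + \frac{A}{3}\right) = \frac{245}{3} - \frac{A}{3}$)
$G{\left(V{\left(\sqrt{9 - 7} \right)} \right)} O = \left(\frac{245}{3} - \frac{1}{3}\right) 40 = \frac{244}{3} \cdot 40 = \frac{9760}{3}$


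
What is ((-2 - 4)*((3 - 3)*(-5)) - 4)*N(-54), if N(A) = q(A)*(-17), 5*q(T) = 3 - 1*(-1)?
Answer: 272/5 ≈ 54.400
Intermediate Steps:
q(T) = ⅘ (q(T) = (3 - 1*(-1))/5 = (3 + 1)/5 = (⅕)*4 = ⅘)
N(A) = -68/5 (N(A) = (⅘)*(-17) = -68/5)
((-2 - 4)*((3 - 3)*(-5)) - 4)*N(-54) = ((-2 - 4)*((3 - 3)*(-5)) - 4)*(-68/5) = (-0*(-5) - 4)*(-68/5) = (-6*0 - 4)*(-68/5) = (0 - 4)*(-68/5) = -4*(-68/5) = 272/5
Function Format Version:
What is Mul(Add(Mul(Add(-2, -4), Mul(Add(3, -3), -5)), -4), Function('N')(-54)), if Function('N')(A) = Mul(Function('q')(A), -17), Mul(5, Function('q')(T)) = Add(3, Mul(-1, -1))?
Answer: Rational(272, 5) ≈ 54.400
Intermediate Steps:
Function('q')(T) = Rational(4, 5) (Function('q')(T) = Mul(Rational(1, 5), Add(3, Mul(-1, -1))) = Mul(Rational(1, 5), Add(3, 1)) = Mul(Rational(1, 5), 4) = Rational(4, 5))
Function('N')(A) = Rational(-68, 5) (Function('N')(A) = Mul(Rational(4, 5), -17) = Rational(-68, 5))
Mul(Add(Mul(Add(-2, -4), Mul(Add(3, -3), -5)), -4), Function('N')(-54)) = Mul(Add(Mul(Add(-2, -4), Mul(Add(3, -3), -5)), -4), Rational(-68, 5)) = Mul(Add(Mul(-6, Mul(0, -5)), -4), Rational(-68, 5)) = Mul(Add(Mul(-6, 0), -4), Rational(-68, 5)) = Mul(Add(0, -4), Rational(-68, 5)) = Mul(-4, Rational(-68, 5)) = Rational(272, 5)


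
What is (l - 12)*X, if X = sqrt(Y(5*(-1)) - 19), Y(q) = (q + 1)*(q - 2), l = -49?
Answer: -183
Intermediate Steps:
Y(q) = (1 + q)*(-2 + q)
X = 3 (X = sqrt((-2 + (5*(-1))**2 - 5*(-1)) - 19) = sqrt((-2 + (-5)**2 - 1*(-5)) - 19) = sqrt((-2 + 25 + 5) - 19) = sqrt(28 - 19) = sqrt(9) = 3)
(l - 12)*X = (-49 - 12)*3 = -61*3 = -183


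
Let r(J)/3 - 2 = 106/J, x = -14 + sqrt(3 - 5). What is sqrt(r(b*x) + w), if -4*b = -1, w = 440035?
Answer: sqrt((6159302 - 440041*I*sqrt(2))/(14 - I*sqrt(2))) ≈ 663.29 - 0.007*I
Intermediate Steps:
b = 1/4 (b = -1/4*(-1) = 1/4 ≈ 0.25000)
x = -14 + I*sqrt(2) (x = -14 + sqrt(-2) = -14 + I*sqrt(2) ≈ -14.0 + 1.4142*I)
r(J) = 6 + 318/J (r(J) = 6 + 3*(106/J) = 6 + 318/J)
sqrt(r(b*x) + w) = sqrt((6 + 318/(((-14 + I*sqrt(2))/4))) + 440035) = sqrt((6 + 318/(-7/2 + I*sqrt(2)/4)) + 440035) = sqrt(440041 + 318/(-7/2 + I*sqrt(2)/4))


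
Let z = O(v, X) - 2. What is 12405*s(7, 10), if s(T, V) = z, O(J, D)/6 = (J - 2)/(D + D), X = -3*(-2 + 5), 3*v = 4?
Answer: -66160/3 ≈ -22053.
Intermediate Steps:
v = 4/3 (v = (1/3)*4 = 4/3 ≈ 1.3333)
X = -9 (X = -3*3 = -9)
O(J, D) = 3*(-2 + J)/D (O(J, D) = 6*((J - 2)/(D + D)) = 6*((-2 + J)/((2*D))) = 6*((-2 + J)*(1/(2*D))) = 6*((-2 + J)/(2*D)) = 3*(-2 + J)/D)
z = -16/9 (z = 3*(-2 + 4/3)/(-9) - 2 = 3*(-1/9)*(-2/3) - 2 = 2/9 - 2 = -16/9 ≈ -1.7778)
s(T, V) = -16/9
12405*s(7, 10) = 12405*(-16/9) = -66160/3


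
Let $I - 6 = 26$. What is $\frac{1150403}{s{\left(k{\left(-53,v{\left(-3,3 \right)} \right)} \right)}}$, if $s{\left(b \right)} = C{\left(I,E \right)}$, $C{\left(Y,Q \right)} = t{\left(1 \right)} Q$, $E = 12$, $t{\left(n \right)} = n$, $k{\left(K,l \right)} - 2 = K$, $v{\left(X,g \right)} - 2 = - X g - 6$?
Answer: $\frac{1150403}{12} \approx 95867.0$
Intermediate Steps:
$v{\left(X,g \right)} = -4 - X g$ ($v{\left(X,g \right)} = 2 + \left(- X g - 6\right) = 2 - \left(6 + X g\right) = -4 - X g$)
$k{\left(K,l \right)} = 2 + K$
$I = 32$ ($I = 6 + 26 = 32$)
$C{\left(Y,Q \right)} = Q$ ($C{\left(Y,Q \right)} = 1 Q = Q$)
$s{\left(b \right)} = 12$
$\frac{1150403}{s{\left(k{\left(-53,v{\left(-3,3 \right)} \right)} \right)}} = \frac{1150403}{12}$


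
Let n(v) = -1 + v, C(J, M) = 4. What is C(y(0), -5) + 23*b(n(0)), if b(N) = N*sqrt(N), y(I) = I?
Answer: 4 - 23*I ≈ 4.0 - 23.0*I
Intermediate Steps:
b(N) = N**(3/2)
C(y(0), -5) + 23*b(n(0)) = 4 + 23*(-1 + 0)**(3/2) = 4 + 23*(-1)**(3/2) = 4 + 23*(-I) = 4 - 23*I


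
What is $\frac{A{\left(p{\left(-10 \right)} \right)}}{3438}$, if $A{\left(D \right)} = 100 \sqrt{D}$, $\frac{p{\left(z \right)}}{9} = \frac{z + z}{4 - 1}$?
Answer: $\frac{100 i \sqrt{15}}{1719} \approx 0.2253 i$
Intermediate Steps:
$p{\left(z \right)} = 6 z$ ($p{\left(z \right)} = 9 \frac{z + z}{4 - 1} = 9 \frac{2 z}{3} = 6 z$)
$\frac{A{\left(p{\left(-10 \right)} \right)}}{3438} = \frac{100 \sqrt{6 \left(-10\right)}}{3438} = 100 \sqrt{-60} \cdot \frac{1}{3438} = 100 \cdot 2 i \sqrt{15} \cdot \frac{1}{3438} = 200 i \sqrt{15} \cdot \frac{1}{3438} = \frac{100 i \sqrt{15}}{1719}$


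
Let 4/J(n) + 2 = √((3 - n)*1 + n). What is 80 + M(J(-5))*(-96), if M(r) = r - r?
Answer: 80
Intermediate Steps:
J(n) = 4/(-2 + √3) (J(n) = 4/(-2 + √((3 - n)*1 + n)) = 4/(-2 + √((3 - n) + n)) = 4/(-2 + √3))
M(r) = 0
80 + M(J(-5))*(-96) = 80 + 0*(-96) = 80 + 0 = 80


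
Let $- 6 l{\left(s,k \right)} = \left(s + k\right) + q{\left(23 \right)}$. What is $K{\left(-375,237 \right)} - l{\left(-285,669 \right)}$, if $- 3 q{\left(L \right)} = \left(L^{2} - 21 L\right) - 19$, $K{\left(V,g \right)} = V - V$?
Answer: $\frac{125}{2} \approx 62.5$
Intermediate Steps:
$K{\left(V,g \right)} = 0$
$q{\left(L \right)} = \frac{19}{3} + 7 L - \frac{L^{2}}{3}$ ($q{\left(L \right)} = - \frac{\left(L^{2} - 21 L\right) - 19}{3} = - \frac{-19 + L^{2} - 21 L}{3} = \frac{19}{3} + 7 L - \frac{L^{2}}{3}$)
$l{\left(s,k \right)} = \frac{3}{2} - \frac{k}{6} - \frac{s}{6}$ ($l{\left(s,k \right)} = - \frac{\left(s + k\right) + \left(\frac{19}{3} + 7 \cdot 23 - \frac{23^{2}}{3}\right)}{6} = - \frac{\left(k + s\right) + \left(\frac{19}{3} + 161 - \frac{529}{3}\right)}{6} = - \frac{\left(k + s\right) - 9}{6} = - \frac{-9 + k + s}{6} = \frac{3}{2} - \frac{k}{6} - \frac{s}{6}$)
$K{\left(-375,237 \right)} - l{\left(-285,669 \right)} = 0 - \left(\frac{3}{2} - \frac{223}{2} - - \frac{95}{2}\right) = 0 - \left(\frac{3}{2} - \frac{223}{2} + \frac{95}{2}\right) = 0 - - \frac{125}{2} = 0 + \frac{125}{2} = \frac{125}{2}$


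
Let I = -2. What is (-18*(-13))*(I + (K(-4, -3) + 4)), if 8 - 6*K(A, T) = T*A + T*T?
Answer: -39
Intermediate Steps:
K(A, T) = 4/3 - T²/6 - A*T/6 (K(A, T) = 4/3 - (T*A + T*T)/6 = 4/3 - (A*T + T²)/6 = 4/3 - (T² + A*T)/6 = 4/3 + (-T²/6 - A*T/6) = 4/3 - T²/6 - A*T/6)
(-18*(-13))*(I + (K(-4, -3) + 4)) = (-18*(-13))*(-2 + ((4/3 - ⅙*(-3)² - ⅙*(-4)*(-3)) + 4)) = 234*(-2 + ((4/3 - ⅙*9 - 2) + 4)) = 234*(-2 + ((4/3 - 3/2 - 2) + 4)) = 234*(-2 + (-13/6 + 4)) = 234*(-2 + 11/6) = 234*(-⅙) = -39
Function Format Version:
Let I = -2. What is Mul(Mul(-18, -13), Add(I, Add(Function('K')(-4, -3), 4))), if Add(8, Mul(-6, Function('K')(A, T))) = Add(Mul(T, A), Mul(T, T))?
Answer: -39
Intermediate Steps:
Function('K')(A, T) = Add(Rational(4, 3), Mul(Rational(-1, 6), Pow(T, 2)), Mul(Rational(-1, 6), A, T)) (Function('K')(A, T) = Add(Rational(4, 3), Mul(Rational(-1, 6), Add(Mul(T, A), Mul(T, T)))) = Add(Rational(4, 3), Mul(Rational(-1, 6), Add(Mul(A, T), Pow(T, 2)))) = Add(Rational(4, 3), Mul(Rational(-1, 6), Add(Pow(T, 2), Mul(A, T)))) = Add(Rational(4, 3), Add(Mul(Rational(-1, 6), Pow(T, 2)), Mul(Rational(-1, 6), A, T))) = Add(Rational(4, 3), Mul(Rational(-1, 6), Pow(T, 2)), Mul(Rational(-1, 6), A, T)))
Mul(Mul(-18, -13), Add(I, Add(Function('K')(-4, -3), 4))) = Mul(Mul(-18, -13), Add(-2, Add(Add(Rational(4, 3), Mul(Rational(-1, 6), Pow(-3, 2)), Mul(Rational(-1, 6), -4, -3)), 4))) = Mul(234, Add(-2, Add(Add(Rational(4, 3), Mul(Rational(-1, 6), 9), -2), 4))) = Mul(234, Add(-2, Add(Add(Rational(4, 3), Rational(-3, 2), -2), 4))) = Mul(234, Add(-2, Add(Rational(-13, 6), 4))) = Mul(234, Add(-2, Rational(11, 6))) = Mul(234, Rational(-1, 6)) = -39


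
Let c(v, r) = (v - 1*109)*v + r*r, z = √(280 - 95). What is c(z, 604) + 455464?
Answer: 820465 - 109*√185 ≈ 8.1898e+5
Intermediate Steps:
z = √185 ≈ 13.601
c(v, r) = r² + v*(-109 + v) (c(v, r) = (v - 109)*v + r² = (-109 + v)*v + r² = v*(-109 + v) + r² = r² + v*(-109 + v))
c(z, 604) + 455464 = (604² + (√185)² - 109*√185) + 455464 = (364816 + 185 - 109*√185) + 455464 = (365001 - 109*√185) + 455464 = 820465 - 109*√185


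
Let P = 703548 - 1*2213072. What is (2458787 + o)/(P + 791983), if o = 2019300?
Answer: -4478087/717541 ≈ -6.2409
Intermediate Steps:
P = -1509524 (P = 703548 - 2213072 = -1509524)
(2458787 + o)/(P + 791983) = (2458787 + 2019300)/(-1509524 + 791983) = 4478087/(-717541) = 4478087*(-1/717541) = -4478087/717541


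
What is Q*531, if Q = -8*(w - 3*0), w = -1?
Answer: 4248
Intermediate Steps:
Q = 8 (Q = -8*(-1 - 3*0) = -8*(-1 + 0) = -8*(-1) = 8)
Q*531 = 8*531 = 4248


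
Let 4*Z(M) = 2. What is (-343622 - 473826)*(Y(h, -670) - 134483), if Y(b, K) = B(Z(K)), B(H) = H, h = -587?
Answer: 109932450660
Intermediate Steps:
Z(M) = ½ (Z(M) = (¼)*2 = ½)
Y(b, K) = ½
(-343622 - 473826)*(Y(h, -670) - 134483) = (-343622 - 473826)*(½ - 134483) = -817448*(-268965/2) = 109932450660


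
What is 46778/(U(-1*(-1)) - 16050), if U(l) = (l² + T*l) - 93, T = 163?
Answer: -2462/841 ≈ -2.9275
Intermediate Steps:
U(l) = -93 + l² + 163*l (U(l) = (l² + 163*l) - 93 = -93 + l² + 163*l)
46778/(U(-1*(-1)) - 16050) = 46778/((-93 + (-1*(-1))² + 163*(-1*(-1))) - 16050) = 46778/((-93 + 1² + 163*1) - 16050) = 46778/((-93 + 1 + 163) - 16050) = 46778/(71 - 16050) = 46778/(-15979) = 46778*(-1/15979) = -2462/841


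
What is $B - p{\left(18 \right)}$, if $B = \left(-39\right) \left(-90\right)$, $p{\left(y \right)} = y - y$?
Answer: $3510$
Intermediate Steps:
$p{\left(y \right)} = 0$
$B = 3510$
$B - p{\left(18 \right)} = 3510 - 0 = 3510 + 0 = 3510$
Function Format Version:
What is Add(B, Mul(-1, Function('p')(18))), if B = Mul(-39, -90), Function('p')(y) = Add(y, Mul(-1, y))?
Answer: 3510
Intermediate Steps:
Function('p')(y) = 0
B = 3510
Add(B, Mul(-1, Function('p')(18))) = Add(3510, Mul(-1, 0)) = Add(3510, 0) = 3510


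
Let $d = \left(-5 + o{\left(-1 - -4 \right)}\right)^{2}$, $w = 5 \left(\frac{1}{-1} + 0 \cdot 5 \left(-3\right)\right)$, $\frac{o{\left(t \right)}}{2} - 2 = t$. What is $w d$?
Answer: $-125$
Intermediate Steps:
$o{\left(t \right)} = 4 + 2 t$
$w = -5$ ($w = 5 \left(-1 + 0 \left(-3\right)\right) = 5 \left(-1 + 0\right) = 5 \left(-1\right) = -5$)
$d = 25$ ($d = \left(-5 + \left(4 + 2 \left(-1 - -4\right)\right)\right)^{2} = \left(-5 + \left(4 + 2 \left(-1 + 4\right)\right)\right)^{2} = \left(-5 + \left(4 + 2 \cdot 3\right)\right)^{2} = \left(-5 + \left(4 + 6\right)\right)^{2} = \left(-5 + 10\right)^{2} = 5^{2} = 25$)
$w d = \left(-5\right) 25 = -125$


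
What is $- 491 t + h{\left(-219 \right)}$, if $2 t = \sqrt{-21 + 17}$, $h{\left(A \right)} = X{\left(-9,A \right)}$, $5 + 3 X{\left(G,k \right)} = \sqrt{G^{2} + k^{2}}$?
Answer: $- \frac{5}{3} + \sqrt{5338} - 491 i \approx 71.395 - 491.0 i$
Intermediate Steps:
$X{\left(G,k \right)} = - \frac{5}{3} + \frac{\sqrt{G^{2} + k^{2}}}{3}$
$h{\left(A \right)} = - \frac{5}{3} + \frac{\sqrt{81 + A^{2}}}{3}$ ($h{\left(A \right)} = - \frac{5}{3} + \frac{\sqrt{\left(-9\right)^{2} + A^{2}}}{3} = - \frac{5}{3} + \frac{\sqrt{81 + A^{2}}}{3}$)
$t = i$ ($t = \frac{\sqrt{-21 + 17}}{2} = \frac{\sqrt{-4}}{2} = \frac{2 i}{2} = i \approx 1.0 i$)
$- 491 t + h{\left(-219 \right)} = - 491 i - \left(\frac{5}{3} - \frac{\sqrt{81 + \left(-219\right)^{2}}}{3}\right) = - 491 i - \left(\frac{5}{3} - \frac{\sqrt{81 + 47961}}{3}\right) = - 491 i - \left(\frac{5}{3} - \frac{\sqrt{48042}}{3}\right) = - 491 i - \left(\frac{5}{3} - \frac{3 \sqrt{5338}}{3}\right) = - 491 i - \left(\frac{5}{3} - \sqrt{5338}\right) = - \frac{5}{3} + \sqrt{5338} - 491 i$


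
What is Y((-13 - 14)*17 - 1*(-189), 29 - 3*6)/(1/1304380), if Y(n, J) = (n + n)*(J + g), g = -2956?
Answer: 2074355514000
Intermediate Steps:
Y(n, J) = 2*n*(-2956 + J) (Y(n, J) = (n + n)*(J - 2956) = (2*n)*(-2956 + J) = 2*n*(-2956 + J))
Y((-13 - 14)*17 - 1*(-189), 29 - 3*6)/(1/1304380) = (2*((-13 - 14)*17 - 1*(-189))*(-2956 + (29 - 3*6)))/(1/1304380) = (2*(-27*17 + 189)*(-2956 + (29 - 18)))/(1/1304380) = (2*(-459 + 189)*(-2956 + 11))*1304380 = (2*(-270)*(-2945))*1304380 = 1590300*1304380 = 2074355514000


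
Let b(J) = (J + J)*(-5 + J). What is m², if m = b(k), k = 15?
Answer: 90000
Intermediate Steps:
b(J) = 2*J*(-5 + J) (b(J) = (2*J)*(-5 + J) = 2*J*(-5 + J))
m = 300 (m = 2*15*(-5 + 15) = 2*15*10 = 300)
m² = 300² = 90000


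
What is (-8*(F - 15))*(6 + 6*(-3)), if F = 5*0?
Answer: -1440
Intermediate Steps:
F = 0
(-8*(F - 15))*(6 + 6*(-3)) = (-8*(0 - 15))*(6 + 6*(-3)) = (-8*(-15))*(6 - 18) = 120*(-12) = -1440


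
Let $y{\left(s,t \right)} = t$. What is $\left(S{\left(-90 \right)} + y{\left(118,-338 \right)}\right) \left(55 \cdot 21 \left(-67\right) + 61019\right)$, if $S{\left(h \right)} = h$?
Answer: $7004648$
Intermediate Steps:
$\left(S{\left(-90 \right)} + y{\left(118,-338 \right)}\right) \left(55 \cdot 21 \left(-67\right) + 61019\right) = \left(-90 - 338\right) \left(55 \cdot 21 \left(-67\right) + 61019\right) = - 428 \left(1155 \left(-67\right) + 61019\right) = - 428 \left(-77385 + 61019\right) = \left(-428\right) \left(-16366\right) = 7004648$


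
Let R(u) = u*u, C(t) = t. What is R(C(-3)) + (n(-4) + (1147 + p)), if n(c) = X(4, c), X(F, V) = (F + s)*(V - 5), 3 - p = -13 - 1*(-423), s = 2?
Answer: 695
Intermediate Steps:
p = -407 (p = 3 - (-13 - 1*(-423)) = 3 - (-13 + 423) = 3 - 1*410 = 3 - 410 = -407)
X(F, V) = (-5 + V)*(2 + F) (X(F, V) = (F + 2)*(V - 5) = (2 + F)*(-5 + V) = (-5 + V)*(2 + F))
n(c) = -30 + 6*c (n(c) = -10 - 5*4 + 2*c + 4*c = -10 - 20 + 2*c + 4*c = -30 + 6*c)
R(u) = u²
R(C(-3)) + (n(-4) + (1147 + p)) = (-3)² + ((-30 + 6*(-4)) + (1147 - 407)) = 9 + ((-30 - 24) + 740) = 9 + (-54 + 740) = 9 + 686 = 695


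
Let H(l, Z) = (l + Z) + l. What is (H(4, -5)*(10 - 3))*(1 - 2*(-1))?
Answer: 63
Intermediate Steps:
H(l, Z) = Z + 2*l (H(l, Z) = (Z + l) + l = Z + 2*l)
(H(4, -5)*(10 - 3))*(1 - 2*(-1)) = ((-5 + 2*4)*(10 - 3))*(1 - 2*(-1)) = ((-5 + 8)*7)*(1 + 2) = (3*7)*3 = 21*3 = 63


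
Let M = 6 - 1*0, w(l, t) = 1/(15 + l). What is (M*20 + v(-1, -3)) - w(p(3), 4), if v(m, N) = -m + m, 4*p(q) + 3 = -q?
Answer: 3238/27 ≈ 119.93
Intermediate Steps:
p(q) = -3/4 - q/4 (p(q) = -3/4 + (-q)/4 = -3/4 - q/4)
M = 6 (M = 6 + 0 = 6)
v(m, N) = 0
(M*20 + v(-1, -3)) - w(p(3), 4) = (6*20 + 0) - 1/(15 + (-3/4 - 1/4*3)) = (120 + 0) - 1/(15 + (-3/4 - 3/4)) = 120 - 1/(15 - 3/2) = 120 - 1/27/2 = 120 - 1*2/27 = 120 - 2/27 = 3238/27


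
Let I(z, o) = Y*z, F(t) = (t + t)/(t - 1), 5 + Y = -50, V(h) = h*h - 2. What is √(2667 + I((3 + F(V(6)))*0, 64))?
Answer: √2667 ≈ 51.643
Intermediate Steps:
V(h) = -2 + h² (V(h) = h² - 2 = -2 + h²)
Y = -55 (Y = -5 - 50 = -55)
F(t) = 2*t/(-1 + t) (F(t) = (2*t)/(-1 + t) = 2*t/(-1 + t))
I(z, o) = -55*z
√(2667 + I((3 + F(V(6)))*0, 64)) = √(2667 - 55*(3 + 2*(-2 + 6²)/(-1 + (-2 + 6²)))*0) = √(2667 - 55*(3 + 2*(-2 + 36)/(-1 + (-2 + 36)))*0) = √(2667 - 55*(3 + 2*34/(-1 + 34))*0) = √(2667 - 55*(3 + 2*34/33)*0) = √(2667 - 55*(3 + 2*34*(1/33))*0) = √(2667 - 55*(3 + 68/33)*0) = √(2667 - 835*0/3) = √(2667 - 55*0) = √(2667 + 0) = √2667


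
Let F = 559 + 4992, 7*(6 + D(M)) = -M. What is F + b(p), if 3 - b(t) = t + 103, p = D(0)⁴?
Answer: 4155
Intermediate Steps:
D(M) = -6 - M/7 (D(M) = -6 + (-M)/7 = -6 - M/7)
p = 1296 (p = (-6 - ⅐*0)⁴ = (-6 + 0)⁴ = (-6)⁴ = 1296)
b(t) = -100 - t (b(t) = 3 - (t + 103) = 3 - (103 + t) = 3 + (-103 - t) = -100 - t)
F = 5551
F + b(p) = 5551 + (-100 - 1*1296) = 5551 + (-100 - 1296) = 5551 - 1396 = 4155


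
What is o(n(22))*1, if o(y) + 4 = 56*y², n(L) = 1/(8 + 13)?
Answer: -244/63 ≈ -3.8730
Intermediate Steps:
n(L) = 1/21
o(y) = -4 + 56*y²
o(n(22))*1 = (-4 + 56*(1/21)²)*1 = (-4 + 56*(1/441))*1 = (-4 + 8/63)*1 = -244/63*1 = -244/63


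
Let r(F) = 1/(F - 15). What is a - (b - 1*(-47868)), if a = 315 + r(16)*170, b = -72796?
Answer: 25413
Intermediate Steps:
r(F) = 1/(-15 + F)
a = 485 (a = 315 + 170/(-15 + 16) = 315 + 170/1 = 315 + 1*170 = 315 + 170 = 485)
a - (b - 1*(-47868)) = 485 - (-72796 - 1*(-47868)) = 485 - (-72796 + 47868) = 485 - 1*(-24928) = 485 + 24928 = 25413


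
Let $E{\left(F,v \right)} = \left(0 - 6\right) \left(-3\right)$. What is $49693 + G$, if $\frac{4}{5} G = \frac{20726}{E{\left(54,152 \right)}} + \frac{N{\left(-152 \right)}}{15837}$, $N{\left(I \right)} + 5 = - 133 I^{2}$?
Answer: $\frac{4835647661}{95022} \approx 50890.0$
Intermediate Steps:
$E{\left(F,v \right)} = 18$ ($E{\left(F,v \right)} = \left(-6\right) \left(-3\right) = 18$)
$N{\left(I \right)} = -5 - 133 I^{2}$
$G = \frac{113719415}{95022}$ ($G = \frac{5 \left(\frac{20726}{18} + \frac{-5 - 133 \left(-152\right)^{2}}{15837}\right)}{4} = \frac{5 \left(20726 \cdot \frac{1}{18} + \left(-5 - 3072832\right) \frac{1}{15837}\right)}{4} = \frac{5 \left(\frac{10363}{9} + \left(-5 - 3072832\right) \frac{1}{15837}\right)}{4} = \frac{5 \left(\frac{10363}{9} - \frac{1024279}{5279}\right)}{4} = \frac{5}{4} \cdot \frac{45487766}{47511} = \frac{113719415}{95022} \approx 1196.8$)
$49693 + G = 49693 + \frac{113719415}{95022} = \frac{4835647661}{95022}$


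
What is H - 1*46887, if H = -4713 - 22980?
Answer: -74580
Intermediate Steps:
H = -27693
H - 1*46887 = -27693 - 1*46887 = -27693 - 46887 = -74580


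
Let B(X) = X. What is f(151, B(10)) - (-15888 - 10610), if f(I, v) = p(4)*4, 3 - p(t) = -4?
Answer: 26526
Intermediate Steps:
p(t) = 7 (p(t) = 3 - 1*(-4) = 3 + 4 = 7)
f(I, v) = 28 (f(I, v) = 7*4 = 28)
f(151, B(10)) - (-15888 - 10610) = 28 - (-15888 - 10610) = 28 - 1*(-26498) = 28 + 26498 = 26526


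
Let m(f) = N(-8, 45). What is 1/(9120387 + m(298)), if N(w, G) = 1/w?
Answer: 8/72963095 ≈ 1.0964e-7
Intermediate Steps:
m(f) = -⅛ (m(f) = 1/(-8) = -⅛)
1/(9120387 + m(298)) = 1/(9120387 - ⅛) = 1/(72963095/8) = 8/72963095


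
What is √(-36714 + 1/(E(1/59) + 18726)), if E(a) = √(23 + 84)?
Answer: √(-687506363 - 36714*√107)/√(18726 + √107) ≈ 191.61*I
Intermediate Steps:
E(a) = √107
√(-36714 + 1/(E(1/59) + 18726)) = √(-36714 + 1/(√107 + 18726)) = √(-36714 + 1/(18726 + √107))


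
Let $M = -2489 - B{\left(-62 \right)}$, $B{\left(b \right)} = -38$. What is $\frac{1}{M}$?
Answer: $- \frac{1}{2451} \approx -0.000408$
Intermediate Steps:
$M = -2451$ ($M = -2489 - -38 = -2489 + 38 = -2451$)
$\frac{1}{M} = \frac{1}{-2451} = - \frac{1}{2451}$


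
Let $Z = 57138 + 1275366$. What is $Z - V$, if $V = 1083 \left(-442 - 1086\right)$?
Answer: $2987328$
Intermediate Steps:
$V = -1654824$ ($V = 1083 \left(-1528\right) = -1654824$)
$Z = 1332504$
$Z - V = 1332504 - -1654824 = 1332504 + 1654824 = 2987328$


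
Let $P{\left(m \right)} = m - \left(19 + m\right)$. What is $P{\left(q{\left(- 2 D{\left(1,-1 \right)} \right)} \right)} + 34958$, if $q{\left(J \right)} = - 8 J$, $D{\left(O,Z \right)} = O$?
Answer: $34939$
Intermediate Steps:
$P{\left(m \right)} = -19$
$P{\left(q{\left(- 2 D{\left(1,-1 \right)} \right)} \right)} + 34958 = -19 + 34958 = 34939$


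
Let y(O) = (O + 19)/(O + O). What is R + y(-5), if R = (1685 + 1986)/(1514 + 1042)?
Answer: 463/12780 ≈ 0.036228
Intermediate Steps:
y(O) = (19 + O)/(2*O) (y(O) = (19 + O)/((2*O)) = (19 + O)*(1/(2*O)) = (19 + O)/(2*O))
R = 3671/2556 ≈ 1.4362
R + y(-5) = 3671/2556 + (1/2)*(19 - 5)/(-5) = 3671/2556 + (1/2)*(-1/5)*14 = 3671/2556 - 7/5 = 463/12780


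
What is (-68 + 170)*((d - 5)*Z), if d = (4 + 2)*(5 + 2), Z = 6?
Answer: 22644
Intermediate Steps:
d = 42 (d = 6*7 = 42)
(-68 + 170)*((d - 5)*Z) = (-68 + 170)*((42 - 5)*6) = 102*(37*6) = 102*222 = 22644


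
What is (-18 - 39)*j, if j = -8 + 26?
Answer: -1026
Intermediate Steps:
j = 18
(-18 - 39)*j = (-18 - 39)*18 = -57*18 = -1026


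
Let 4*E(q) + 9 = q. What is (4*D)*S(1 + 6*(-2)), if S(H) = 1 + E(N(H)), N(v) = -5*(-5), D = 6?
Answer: 120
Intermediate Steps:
N(v) = 25
E(q) = -9/4 + q/4
S(H) = 5 (S(H) = 1 + (-9/4 + (¼)*25) = 1 + (-9/4 + 25/4) = 1 + 4 = 5)
(4*D)*S(1 + 6*(-2)) = (4*6)*5 = 24*5 = 120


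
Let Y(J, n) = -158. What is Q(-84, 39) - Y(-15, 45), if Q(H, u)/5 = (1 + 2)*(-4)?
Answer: 98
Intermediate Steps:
Q(H, u) = -60 (Q(H, u) = 5*((1 + 2)*(-4)) = 5*(3*(-4)) = 5*(-12) = -60)
Q(-84, 39) - Y(-15, 45) = -60 - 1*(-158) = -60 + 158 = 98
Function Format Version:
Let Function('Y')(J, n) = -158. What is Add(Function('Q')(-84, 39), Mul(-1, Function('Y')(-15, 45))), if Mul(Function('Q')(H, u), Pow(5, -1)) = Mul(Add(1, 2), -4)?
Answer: 98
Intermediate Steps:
Function('Q')(H, u) = -60 (Function('Q')(H, u) = Mul(5, Mul(Add(1, 2), -4)) = Mul(5, Mul(3, -4)) = Mul(5, -12) = -60)
Add(Function('Q')(-84, 39), Mul(-1, Function('Y')(-15, 45))) = Add(-60, Mul(-1, -158)) = Add(-60, 158) = 98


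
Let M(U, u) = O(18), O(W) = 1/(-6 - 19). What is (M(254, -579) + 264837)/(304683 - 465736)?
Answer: -6620924/4026325 ≈ -1.6444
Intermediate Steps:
O(W) = -1/25 (O(W) = 1/(-25) = -1/25)
M(U, u) = -1/25
(M(254, -579) + 264837)/(304683 - 465736) = (-1/25 + 264837)/(304683 - 465736) = (6620924/25)/(-161053) = (6620924/25)*(-1/161053) = -6620924/4026325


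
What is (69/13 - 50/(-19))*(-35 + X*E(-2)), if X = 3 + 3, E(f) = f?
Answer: -92167/247 ≈ -373.15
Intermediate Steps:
X = 6
(69/13 - 50/(-19))*(-35 + X*E(-2)) = (69/13 - 50/(-19))*(-35 + 6*(-2)) = (69*(1/13) - 50*(-1/19))*(-35 - 12) = (69/13 + 50/19)*(-47) = (1961/247)*(-47) = -92167/247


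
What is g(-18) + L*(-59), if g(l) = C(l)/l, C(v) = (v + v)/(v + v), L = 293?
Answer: -311167/18 ≈ -17287.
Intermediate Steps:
C(v) = 1 (C(v) = (2*v)/((2*v)) = (2*v)*(1/(2*v)) = 1)
g(l) = 1/l
g(-18) + L*(-59) = 1/(-18) + 293*(-59) = -1/18 - 17287 = -311167/18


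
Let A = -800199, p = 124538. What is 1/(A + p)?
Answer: -1/675661 ≈ -1.4800e-6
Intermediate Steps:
1/(A + p) = 1/(-800199 + 124538) = 1/(-675661) = -1/675661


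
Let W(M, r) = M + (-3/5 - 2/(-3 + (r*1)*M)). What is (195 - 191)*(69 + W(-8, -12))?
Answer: 112304/465 ≈ 241.51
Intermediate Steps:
W(M, r) = -⅗ + M - 2/(-3 + M*r) (W(M, r) = M + (-3*⅕ - 2/(-3 + r*M)) = M + (-⅗ - 2/(-3 + M*r)) = -⅗ + M - 2/(-3 + M*r))
(195 - 191)*(69 + W(-8, -12)) = (195 - 191)*(69 + (-1 - 15*(-8) - 3*(-8)*(-12) + 5*(-12)*(-8)²)/(5*(-3 - 8*(-12)))) = 4*(69 + (-1 + 120 - 288 + 5*(-12)*64)/(5*(-3 + 96))) = 4*(69 + (⅕)*(-1 + 120 - 288 - 3840)/93) = 4*(69 + (⅕)*(1/93)*(-4009)) = 4*(69 - 4009/465) = 4*(28076/465) = 112304/465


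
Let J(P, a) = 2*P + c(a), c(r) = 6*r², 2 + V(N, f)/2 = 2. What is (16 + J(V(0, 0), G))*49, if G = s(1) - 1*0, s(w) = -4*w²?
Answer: 5488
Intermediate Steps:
G = -4 (G = -4*1² - 1*0 = -4*1 + 0 = -4 + 0 = -4)
V(N, f) = 0 (V(N, f) = -4 + 2*2 = -4 + 4 = 0)
J(P, a) = 2*P + 6*a²
(16 + J(V(0, 0), G))*49 = (16 + (2*0 + 6*(-4)²))*49 = (16 + (0 + 6*16))*49 = (16 + (0 + 96))*49 = (16 + 96)*49 = 112*49 = 5488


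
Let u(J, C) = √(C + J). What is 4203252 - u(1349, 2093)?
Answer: 4203252 - √3442 ≈ 4.2032e+6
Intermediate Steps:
4203252 - u(1349, 2093) = 4203252 - √(2093 + 1349) = 4203252 - √3442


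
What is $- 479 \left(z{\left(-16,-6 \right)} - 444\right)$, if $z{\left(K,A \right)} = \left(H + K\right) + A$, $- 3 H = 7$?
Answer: $\frac{672995}{3} \approx 2.2433 \cdot 10^{5}$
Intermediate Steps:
$H = - \frac{7}{3}$ ($H = \left(- \frac{1}{3}\right) 7 = - \frac{7}{3} \approx -2.3333$)
$z{\left(K,A \right)} = - \frac{7}{3} + A + K$ ($z{\left(K,A \right)} = \left(- \frac{7}{3} + K\right) + A = - \frac{7}{3} + A + K$)
$- 479 \left(z{\left(-16,-6 \right)} - 444\right) = - 479 \left(\left(- \frac{7}{3} - 6 - 16\right) - 444\right) = - 479 \left(- \frac{73}{3} - 444\right) = \left(-479\right) \left(- \frac{1405}{3}\right) = \frac{672995}{3}$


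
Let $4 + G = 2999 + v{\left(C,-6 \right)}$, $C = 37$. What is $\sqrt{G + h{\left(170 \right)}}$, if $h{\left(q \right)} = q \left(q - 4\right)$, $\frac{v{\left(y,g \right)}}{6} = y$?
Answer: $3 \sqrt{3493} \approx 177.3$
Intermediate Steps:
$v{\left(y,g \right)} = 6 y$
$h{\left(q \right)} = q \left(-4 + q\right)$
$G = 3217$ ($G = -4 + \left(2999 + 6 \cdot 37\right) = -4 + \left(2999 + 222\right) = -4 + 3221 = 3217$)
$\sqrt{G + h{\left(170 \right)}} = \sqrt{3217 + 170 \left(-4 + 170\right)} = \sqrt{3217 + 170 \cdot 166} = \sqrt{3217 + 28220} = \sqrt{31437} = 3 \sqrt{3493}$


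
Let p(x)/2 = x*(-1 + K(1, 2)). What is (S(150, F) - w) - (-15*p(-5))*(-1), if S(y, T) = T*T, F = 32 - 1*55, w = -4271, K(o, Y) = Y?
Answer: 4950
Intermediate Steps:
F = -23 (F = 32 - 55 = -23)
S(y, T) = T²
p(x) = 2*x (p(x) = 2*(x*(-1 + 2)) = 2*(x*1) = 2*x)
(S(150, F) - w) - (-15*p(-5))*(-1) = ((-23)² - 1*(-4271)) - (-30*(-5))*(-1) = (529 + 4271) - (-15*(-10))*(-1) = 4800 - 150*(-1) = 4800 - 1*(-150) = 4800 + 150 = 4950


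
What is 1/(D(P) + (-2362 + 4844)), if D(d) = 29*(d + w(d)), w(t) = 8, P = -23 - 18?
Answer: 1/1525 ≈ 0.00065574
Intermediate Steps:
P = -41
D(d) = 232 + 29*d (D(d) = 29*(d + 8) = 29*(8 + d) = 232 + 29*d)
1/(D(P) + (-2362 + 4844)) = 1/((232 + 29*(-41)) + (-2362 + 4844)) = 1/((232 - 1189) + 2482) = 1/(-957 + 2482) = 1/1525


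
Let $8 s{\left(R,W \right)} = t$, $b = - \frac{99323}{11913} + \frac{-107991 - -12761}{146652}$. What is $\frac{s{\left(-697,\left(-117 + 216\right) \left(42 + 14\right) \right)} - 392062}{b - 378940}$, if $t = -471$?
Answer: $\frac{13839611408227}{13374719516748} \approx 1.0348$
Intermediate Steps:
$b = - \frac{79294907}{8823562}$ ($b = \left(-99323\right) \frac{1}{11913} + \left(-107991 + 12761\right) \frac{1}{146652} = - \frac{99323}{11913} - \frac{47615}{73326} = - \frac{79294907}{8823562} \approx -8.9867$)
$s{\left(R,W \right)} = - \frac{471}{8}$ ($s{\left(R,W \right)} = \frac{1}{8} \left(-471\right) = - \frac{471}{8}$)
$\frac{s{\left(-697,\left(-117 + 216\right) \left(42 + 14\right) \right)} - 392062}{b - 378940} = \frac{- \frac{471}{8} - 392062}{- \frac{79294907}{8823562} - 378940} = - \frac{3136967}{8 \left(- \frac{3343679879187}{8823562}\right)} = \left(- \frac{3136967}{8}\right) \left(- \frac{8823562}{3343679879187}\right) = \frac{13839611408227}{13374719516748}$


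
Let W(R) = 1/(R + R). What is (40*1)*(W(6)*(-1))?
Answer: -10/3 ≈ -3.3333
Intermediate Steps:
W(R) = 1/(2*R)
(40*1)*(W(6)*(-1)) = (40*1)*(((1/2)/6)*(-1)) = 40*(((1/2)*(1/6))*(-1)) = 40*((1/12)*(-1)) = 40*(-1/12) = -10/3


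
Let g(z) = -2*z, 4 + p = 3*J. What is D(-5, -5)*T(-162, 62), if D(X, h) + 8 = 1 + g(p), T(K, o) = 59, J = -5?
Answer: 1829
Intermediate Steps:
p = -19 (p = -4 + 3*(-5) = -4 - 15 = -19)
D(X, h) = 31 (D(X, h) = -8 + (1 - 2*(-19)) = -8 + (1 + 38) = -8 + 39 = 31)
D(-5, -5)*T(-162, 62) = 31*59 = 1829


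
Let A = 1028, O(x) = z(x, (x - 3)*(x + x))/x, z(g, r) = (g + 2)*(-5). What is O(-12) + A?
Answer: 6143/6 ≈ 1023.8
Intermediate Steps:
z(g, r) = -10 - 5*g (z(g, r) = (2 + g)*(-5) = -10 - 5*g)
O(x) = (-10 - 5*x)/x
O(-12) + A = (-5 - 10/(-12)) + 1028 = (-5 - 10*(-1/12)) + 1028 = (-5 + ⅚) + 1028 = -25/6 + 1028 = 6143/6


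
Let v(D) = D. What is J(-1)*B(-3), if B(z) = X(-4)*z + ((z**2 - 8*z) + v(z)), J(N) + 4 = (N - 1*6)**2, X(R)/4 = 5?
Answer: -1350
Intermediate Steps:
X(R) = 20 (X(R) = 4*5 = 20)
J(N) = -4 + (-6 + N)**2 (J(N) = -4 + (N - 1*6)**2 = -4 + (N - 6)**2 = -4 + (-6 + N)**2)
B(z) = z**2 + 13*z (B(z) = 20*z + ((z**2 - 8*z) + z) = 20*z + (z**2 - 7*z) = z**2 + 13*z)
J(-1)*B(-3) = (-4 + (-6 - 1)**2)*(-3*(13 - 3)) = (-4 + (-7)**2)*(-3*10) = (-4 + 49)*(-30) = 45*(-30) = -1350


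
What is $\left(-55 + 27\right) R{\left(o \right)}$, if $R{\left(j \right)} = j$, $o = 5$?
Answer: $-140$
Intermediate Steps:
$\left(-55 + 27\right) R{\left(o \right)} = \left(-55 + 27\right) 5 = \left(-28\right) 5 = -140$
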